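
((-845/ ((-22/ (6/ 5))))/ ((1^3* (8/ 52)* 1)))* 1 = 6591/ 22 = 299.59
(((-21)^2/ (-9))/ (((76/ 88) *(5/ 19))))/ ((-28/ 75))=1155/ 2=577.50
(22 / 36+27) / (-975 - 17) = -497 / 17856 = -0.03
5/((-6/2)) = -5/3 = -1.67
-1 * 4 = -4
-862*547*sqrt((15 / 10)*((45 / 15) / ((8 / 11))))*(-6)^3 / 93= 25461756*sqrt(11) / 31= 2724099.71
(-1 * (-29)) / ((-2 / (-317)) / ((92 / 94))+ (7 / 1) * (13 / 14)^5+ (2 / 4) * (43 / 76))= 308660343712 / 54514437825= 5.66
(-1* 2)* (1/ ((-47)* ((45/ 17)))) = 34/ 2115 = 0.02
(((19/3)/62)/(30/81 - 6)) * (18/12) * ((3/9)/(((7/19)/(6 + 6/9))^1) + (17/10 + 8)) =-29733/69440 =-0.43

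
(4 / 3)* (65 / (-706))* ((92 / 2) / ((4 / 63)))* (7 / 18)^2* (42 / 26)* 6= -276115 / 2118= -130.37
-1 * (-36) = 36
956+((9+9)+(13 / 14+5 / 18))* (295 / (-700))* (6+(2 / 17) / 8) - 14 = 53577541 / 59976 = 893.32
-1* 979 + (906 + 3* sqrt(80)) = -73 + 12* sqrt(5) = -46.17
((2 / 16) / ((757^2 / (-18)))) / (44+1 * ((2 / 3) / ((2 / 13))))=-27 / 332368420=-0.00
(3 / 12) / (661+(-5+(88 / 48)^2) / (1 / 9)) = 1 / 2585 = 0.00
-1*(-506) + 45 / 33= 5581 / 11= 507.36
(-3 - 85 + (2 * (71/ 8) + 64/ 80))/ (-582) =463/ 3880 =0.12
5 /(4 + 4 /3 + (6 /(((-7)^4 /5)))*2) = 36015 /38596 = 0.93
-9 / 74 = -0.12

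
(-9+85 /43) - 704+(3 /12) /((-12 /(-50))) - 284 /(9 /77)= -9720695 /3096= -3139.76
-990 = -990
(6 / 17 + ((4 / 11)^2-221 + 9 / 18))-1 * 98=-1308313 / 4114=-318.01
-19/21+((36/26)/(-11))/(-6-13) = -51245/57057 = -0.90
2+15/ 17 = 49/ 17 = 2.88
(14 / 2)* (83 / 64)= 581 / 64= 9.08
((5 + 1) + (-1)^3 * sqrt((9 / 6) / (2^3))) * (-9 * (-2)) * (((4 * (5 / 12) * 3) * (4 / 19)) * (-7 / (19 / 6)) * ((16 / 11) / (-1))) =1451520 / 3971 - 60480 * sqrt(3) / 3971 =339.15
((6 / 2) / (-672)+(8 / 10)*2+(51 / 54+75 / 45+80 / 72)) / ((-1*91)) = -53603 / 917280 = -0.06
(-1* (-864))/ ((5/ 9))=7776/ 5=1555.20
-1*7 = -7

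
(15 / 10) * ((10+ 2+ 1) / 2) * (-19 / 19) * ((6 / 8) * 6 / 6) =-117 / 16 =-7.31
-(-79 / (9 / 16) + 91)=445 / 9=49.44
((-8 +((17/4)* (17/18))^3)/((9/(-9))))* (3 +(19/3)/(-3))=-21151585/419904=-50.37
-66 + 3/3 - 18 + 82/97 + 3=-79.15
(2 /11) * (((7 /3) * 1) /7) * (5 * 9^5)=196830 /11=17893.64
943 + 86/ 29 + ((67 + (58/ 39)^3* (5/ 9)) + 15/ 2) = 31654805357/ 30964518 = 1022.29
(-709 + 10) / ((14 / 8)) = -2796 / 7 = -399.43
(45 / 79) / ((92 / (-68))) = -765 / 1817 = -0.42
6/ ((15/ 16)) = 32/ 5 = 6.40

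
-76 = -76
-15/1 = -15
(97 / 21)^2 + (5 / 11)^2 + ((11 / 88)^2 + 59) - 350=-920173007 / 3415104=-269.44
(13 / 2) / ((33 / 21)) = 91 / 22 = 4.14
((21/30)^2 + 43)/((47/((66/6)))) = 47839/4700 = 10.18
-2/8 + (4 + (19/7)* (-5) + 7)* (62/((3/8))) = -11911/28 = -425.39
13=13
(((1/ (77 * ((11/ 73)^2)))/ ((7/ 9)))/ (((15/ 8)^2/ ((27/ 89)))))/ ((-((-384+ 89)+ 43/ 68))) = 626178816/ 2904712408675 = 0.00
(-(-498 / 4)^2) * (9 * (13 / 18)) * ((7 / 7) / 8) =-806013 / 64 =-12593.95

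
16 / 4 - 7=-3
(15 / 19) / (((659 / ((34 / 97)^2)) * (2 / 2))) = 17340 / 117810089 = 0.00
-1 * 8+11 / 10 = -69 / 10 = -6.90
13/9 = 1.44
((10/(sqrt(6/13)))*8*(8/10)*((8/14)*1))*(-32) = -4096*sqrt(78)/21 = -1722.61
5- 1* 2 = 3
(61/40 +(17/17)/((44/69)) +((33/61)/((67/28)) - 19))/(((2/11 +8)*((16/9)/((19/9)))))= -178589569/78470400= -2.28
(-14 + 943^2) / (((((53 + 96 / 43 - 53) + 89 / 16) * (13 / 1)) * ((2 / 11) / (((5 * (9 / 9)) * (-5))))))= -2713601000 / 2249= -1206581.15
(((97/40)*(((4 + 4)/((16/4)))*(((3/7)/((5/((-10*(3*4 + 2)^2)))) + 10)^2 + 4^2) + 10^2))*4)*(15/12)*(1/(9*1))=1213955/18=67441.94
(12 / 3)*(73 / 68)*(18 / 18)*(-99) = -7227 / 17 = -425.12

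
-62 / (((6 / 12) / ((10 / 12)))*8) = -155 / 12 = -12.92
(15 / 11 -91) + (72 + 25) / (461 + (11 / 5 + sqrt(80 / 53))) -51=-109782490679 / 781776512 -2425*sqrt(265) / 71070592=-140.43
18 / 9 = 2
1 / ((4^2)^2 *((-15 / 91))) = -91 / 3840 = -0.02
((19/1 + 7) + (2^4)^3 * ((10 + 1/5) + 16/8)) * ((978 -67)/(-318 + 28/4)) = -227737246/1555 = -146454.82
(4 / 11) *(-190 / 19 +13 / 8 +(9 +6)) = 53 / 22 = 2.41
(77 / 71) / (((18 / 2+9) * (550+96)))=77 / 825588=0.00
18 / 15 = 6 / 5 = 1.20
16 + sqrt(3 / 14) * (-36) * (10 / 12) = 16 - 15 * sqrt(42) / 7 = 2.11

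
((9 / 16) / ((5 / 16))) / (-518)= -9 / 2590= -0.00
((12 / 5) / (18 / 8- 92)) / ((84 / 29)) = -116 / 12565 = -0.01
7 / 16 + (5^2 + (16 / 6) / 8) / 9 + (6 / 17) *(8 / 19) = 474551 / 139536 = 3.40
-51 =-51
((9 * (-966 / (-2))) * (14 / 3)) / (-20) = -10143 / 10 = -1014.30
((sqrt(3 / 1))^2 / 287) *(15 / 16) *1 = 45 / 4592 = 0.01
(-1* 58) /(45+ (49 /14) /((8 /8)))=-116 /97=-1.20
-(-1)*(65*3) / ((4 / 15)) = 2925 / 4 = 731.25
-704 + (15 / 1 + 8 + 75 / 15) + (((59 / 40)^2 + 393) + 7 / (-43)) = -19331917 / 68800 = -280.99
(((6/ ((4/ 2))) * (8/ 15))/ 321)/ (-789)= -8/ 1266345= -0.00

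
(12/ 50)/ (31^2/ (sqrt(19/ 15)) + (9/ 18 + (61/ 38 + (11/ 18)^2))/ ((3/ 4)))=-211352409/ 194270871858550 + 3234527073 * sqrt(285)/ 194270871858550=0.00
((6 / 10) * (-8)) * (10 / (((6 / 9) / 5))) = -360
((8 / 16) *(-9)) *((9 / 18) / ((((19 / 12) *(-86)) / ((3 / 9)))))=9 / 1634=0.01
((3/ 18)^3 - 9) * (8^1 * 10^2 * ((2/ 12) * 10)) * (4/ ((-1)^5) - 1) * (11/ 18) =36647.81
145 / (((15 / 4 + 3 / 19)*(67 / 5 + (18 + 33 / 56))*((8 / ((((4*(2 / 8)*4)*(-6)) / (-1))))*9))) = 3085600 / 7980687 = 0.39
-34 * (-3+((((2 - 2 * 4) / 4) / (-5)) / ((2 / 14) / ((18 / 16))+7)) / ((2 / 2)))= 225777 / 2245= 100.57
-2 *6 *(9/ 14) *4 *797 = -172152/ 7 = -24593.14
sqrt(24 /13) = 2* sqrt(78) /13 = 1.36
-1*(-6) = 6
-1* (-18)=18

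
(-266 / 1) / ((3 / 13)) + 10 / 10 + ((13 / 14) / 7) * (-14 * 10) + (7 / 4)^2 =-392171 / 336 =-1167.18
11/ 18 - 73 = -1303/ 18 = -72.39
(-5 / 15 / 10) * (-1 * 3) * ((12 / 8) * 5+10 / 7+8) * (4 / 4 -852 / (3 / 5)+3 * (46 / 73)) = -24517413 / 10220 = -2398.96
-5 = -5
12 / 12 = 1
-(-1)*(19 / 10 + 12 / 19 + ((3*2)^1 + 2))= 2001 / 190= 10.53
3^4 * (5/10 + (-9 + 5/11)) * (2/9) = -144.82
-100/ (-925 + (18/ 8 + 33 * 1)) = 400/ 3559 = 0.11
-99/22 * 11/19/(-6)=0.43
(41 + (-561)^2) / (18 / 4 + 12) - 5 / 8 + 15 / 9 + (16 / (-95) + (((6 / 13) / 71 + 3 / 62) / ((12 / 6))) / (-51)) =232733053680671 / 12199438680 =19077.36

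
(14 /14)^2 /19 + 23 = 438 /19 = 23.05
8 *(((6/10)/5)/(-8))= -3/25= -0.12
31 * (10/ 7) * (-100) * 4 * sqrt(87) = -124000 * sqrt(87)/ 7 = -165227.86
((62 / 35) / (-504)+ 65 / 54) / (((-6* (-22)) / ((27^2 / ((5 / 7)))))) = 25983 / 2800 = 9.28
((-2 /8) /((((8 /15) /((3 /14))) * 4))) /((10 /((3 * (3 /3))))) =-0.01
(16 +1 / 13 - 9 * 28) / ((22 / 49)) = -150283 / 286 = -525.47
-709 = -709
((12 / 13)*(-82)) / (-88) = 123 / 143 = 0.86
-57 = -57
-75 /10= -15 /2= -7.50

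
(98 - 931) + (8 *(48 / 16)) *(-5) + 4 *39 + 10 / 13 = -10351 / 13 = -796.23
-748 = -748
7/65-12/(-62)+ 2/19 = 15563/38285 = 0.41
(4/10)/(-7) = -2/35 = -0.06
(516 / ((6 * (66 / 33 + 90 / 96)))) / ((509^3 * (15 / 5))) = 1376 / 18593984289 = 0.00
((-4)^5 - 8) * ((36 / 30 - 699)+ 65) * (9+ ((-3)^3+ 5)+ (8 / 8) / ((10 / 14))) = -189384384 / 25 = -7575375.36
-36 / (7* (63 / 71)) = -5.80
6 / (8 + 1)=2 / 3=0.67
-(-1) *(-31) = -31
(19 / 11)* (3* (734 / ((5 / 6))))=251028 / 55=4564.15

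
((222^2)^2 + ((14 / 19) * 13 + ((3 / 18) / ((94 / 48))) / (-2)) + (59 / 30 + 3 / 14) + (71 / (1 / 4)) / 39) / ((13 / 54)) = 53292797291288538 / 5282095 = 10089329573.07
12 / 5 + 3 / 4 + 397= 400.15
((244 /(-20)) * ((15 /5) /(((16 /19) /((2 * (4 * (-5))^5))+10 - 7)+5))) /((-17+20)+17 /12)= -3337920000 /3222399947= -1.04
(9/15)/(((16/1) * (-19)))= -3/1520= -0.00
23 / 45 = 0.51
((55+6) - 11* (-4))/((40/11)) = 231/8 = 28.88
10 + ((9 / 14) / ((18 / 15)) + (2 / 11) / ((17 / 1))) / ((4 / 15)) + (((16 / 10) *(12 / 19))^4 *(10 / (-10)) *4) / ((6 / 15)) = 553151623847 / 341180378000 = 1.62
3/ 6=0.50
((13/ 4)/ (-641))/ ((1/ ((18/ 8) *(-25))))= 2925/ 10256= 0.29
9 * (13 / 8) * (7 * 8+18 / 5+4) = 930.15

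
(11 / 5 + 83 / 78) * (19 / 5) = 24187 / 1950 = 12.40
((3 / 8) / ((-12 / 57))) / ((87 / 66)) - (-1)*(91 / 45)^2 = 2572709 / 939600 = 2.74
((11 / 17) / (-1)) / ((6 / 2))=-11 / 51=-0.22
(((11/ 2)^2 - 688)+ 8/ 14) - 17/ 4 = -4630/ 7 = -661.43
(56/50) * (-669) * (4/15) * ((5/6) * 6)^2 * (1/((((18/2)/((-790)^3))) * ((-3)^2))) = 30405289046.91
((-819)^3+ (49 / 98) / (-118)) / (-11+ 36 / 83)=10760731637375 / 206972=51991243.44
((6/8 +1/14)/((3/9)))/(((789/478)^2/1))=1313783/1452549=0.90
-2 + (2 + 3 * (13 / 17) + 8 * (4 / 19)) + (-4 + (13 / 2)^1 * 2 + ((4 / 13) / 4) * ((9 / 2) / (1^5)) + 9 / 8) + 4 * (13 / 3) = 3202945 / 100776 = 31.78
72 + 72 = 144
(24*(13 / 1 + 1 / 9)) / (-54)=-472 / 81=-5.83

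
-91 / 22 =-4.14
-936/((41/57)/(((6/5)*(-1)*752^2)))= 181024616448/205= 883046909.50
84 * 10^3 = 84000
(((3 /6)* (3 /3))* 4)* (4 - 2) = 4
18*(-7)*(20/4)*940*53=-31386600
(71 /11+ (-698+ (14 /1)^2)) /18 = -27.53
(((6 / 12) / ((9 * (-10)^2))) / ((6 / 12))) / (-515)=-1 / 463500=-0.00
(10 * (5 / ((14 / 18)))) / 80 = 45 / 56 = 0.80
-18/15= -6/5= -1.20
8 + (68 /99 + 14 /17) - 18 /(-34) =16897 /1683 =10.04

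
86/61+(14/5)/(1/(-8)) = -6402/305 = -20.99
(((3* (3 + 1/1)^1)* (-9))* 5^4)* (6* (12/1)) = -4860000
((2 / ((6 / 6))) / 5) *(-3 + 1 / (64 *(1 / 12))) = -9 / 8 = -1.12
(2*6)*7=84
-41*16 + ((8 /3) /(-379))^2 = -848056400 /1292769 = -656.00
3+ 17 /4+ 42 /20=187 /20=9.35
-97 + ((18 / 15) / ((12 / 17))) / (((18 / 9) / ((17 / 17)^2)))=-1923 / 20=-96.15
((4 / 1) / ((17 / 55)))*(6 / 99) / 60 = 2 / 153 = 0.01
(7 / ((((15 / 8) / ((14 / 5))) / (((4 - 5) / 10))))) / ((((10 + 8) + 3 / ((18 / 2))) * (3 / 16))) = -6272 / 20625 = -0.30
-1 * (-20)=20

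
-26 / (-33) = 0.79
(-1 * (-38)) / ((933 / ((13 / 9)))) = 494 / 8397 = 0.06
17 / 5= 3.40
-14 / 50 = -7 / 25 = -0.28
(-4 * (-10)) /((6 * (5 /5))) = 6.67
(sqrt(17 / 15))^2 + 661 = 9932 / 15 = 662.13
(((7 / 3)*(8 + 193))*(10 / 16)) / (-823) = -2345 / 6584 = -0.36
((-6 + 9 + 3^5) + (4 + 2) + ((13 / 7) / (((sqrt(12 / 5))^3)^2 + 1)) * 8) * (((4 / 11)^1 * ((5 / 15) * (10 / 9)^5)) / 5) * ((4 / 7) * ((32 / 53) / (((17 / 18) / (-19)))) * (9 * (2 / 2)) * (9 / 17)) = -1276971991040000 / 3717441735777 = -343.51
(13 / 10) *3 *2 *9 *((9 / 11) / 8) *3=9477 / 440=21.54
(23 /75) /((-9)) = -23 /675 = -0.03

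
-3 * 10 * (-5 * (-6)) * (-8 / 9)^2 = -711.11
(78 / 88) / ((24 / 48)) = 39 / 22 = 1.77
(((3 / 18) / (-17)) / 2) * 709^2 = -502681 / 204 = -2464.12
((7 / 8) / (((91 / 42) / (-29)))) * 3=-1827 / 52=-35.13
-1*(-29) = 29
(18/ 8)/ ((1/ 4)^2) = 36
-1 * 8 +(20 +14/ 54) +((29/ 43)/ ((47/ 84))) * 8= 1195127/ 54567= 21.90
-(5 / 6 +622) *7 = -26159 / 6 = -4359.83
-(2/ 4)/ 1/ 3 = -1/ 6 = -0.17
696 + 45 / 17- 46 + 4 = 11163 / 17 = 656.65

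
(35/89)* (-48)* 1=-1680/89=-18.88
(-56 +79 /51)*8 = -22216 /51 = -435.61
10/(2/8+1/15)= 31.58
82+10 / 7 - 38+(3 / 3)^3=325 / 7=46.43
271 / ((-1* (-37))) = 271 / 37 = 7.32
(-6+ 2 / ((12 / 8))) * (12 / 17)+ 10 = 114 / 17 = 6.71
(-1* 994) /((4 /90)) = -22365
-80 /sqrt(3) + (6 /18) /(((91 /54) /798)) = 2052 /13 - 80 * sqrt(3) /3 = 111.66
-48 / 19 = -2.53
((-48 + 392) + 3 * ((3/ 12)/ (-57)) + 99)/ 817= 33667/ 62092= 0.54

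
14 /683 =0.02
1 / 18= 0.06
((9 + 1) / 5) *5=10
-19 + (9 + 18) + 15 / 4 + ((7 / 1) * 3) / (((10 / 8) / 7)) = 2587 / 20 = 129.35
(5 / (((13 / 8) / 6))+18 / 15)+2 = 1408 / 65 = 21.66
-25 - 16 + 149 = 108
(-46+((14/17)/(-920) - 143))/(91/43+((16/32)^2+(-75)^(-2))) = -71497621125/895212877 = -79.87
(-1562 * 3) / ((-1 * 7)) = 4686 / 7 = 669.43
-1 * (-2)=2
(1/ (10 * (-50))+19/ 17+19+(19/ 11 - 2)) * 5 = 1855313/ 18700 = 99.21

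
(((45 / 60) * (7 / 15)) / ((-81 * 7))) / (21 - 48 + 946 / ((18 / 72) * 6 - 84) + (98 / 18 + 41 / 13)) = 0.00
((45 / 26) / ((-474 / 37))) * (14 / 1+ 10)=-3330 / 1027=-3.24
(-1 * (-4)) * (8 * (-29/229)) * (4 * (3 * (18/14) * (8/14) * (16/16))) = -35.73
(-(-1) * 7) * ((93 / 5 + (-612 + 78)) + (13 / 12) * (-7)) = -219653 / 60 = -3660.88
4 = 4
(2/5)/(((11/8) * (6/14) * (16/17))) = 119/165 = 0.72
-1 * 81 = -81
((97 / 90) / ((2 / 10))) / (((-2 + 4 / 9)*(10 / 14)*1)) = -97 / 20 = -4.85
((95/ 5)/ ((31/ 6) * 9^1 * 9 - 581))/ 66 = -19/ 10725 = -0.00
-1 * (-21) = 21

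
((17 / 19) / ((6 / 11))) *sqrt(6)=187 *sqrt(6) / 114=4.02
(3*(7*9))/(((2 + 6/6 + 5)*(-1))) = -189/8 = -23.62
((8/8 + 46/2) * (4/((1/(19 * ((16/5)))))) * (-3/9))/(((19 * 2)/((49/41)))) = -12544/205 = -61.19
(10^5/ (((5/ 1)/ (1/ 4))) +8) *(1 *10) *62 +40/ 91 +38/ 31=8759096858/ 2821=3104961.67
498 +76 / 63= 31450 / 63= 499.21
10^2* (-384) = -38400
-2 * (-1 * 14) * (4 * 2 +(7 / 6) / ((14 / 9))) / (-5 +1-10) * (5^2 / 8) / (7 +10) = -875 / 272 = -3.22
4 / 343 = 0.01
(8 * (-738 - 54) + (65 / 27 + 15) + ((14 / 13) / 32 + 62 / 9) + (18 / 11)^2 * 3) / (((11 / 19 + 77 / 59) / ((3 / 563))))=-4801857607307 / 269335452672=-17.83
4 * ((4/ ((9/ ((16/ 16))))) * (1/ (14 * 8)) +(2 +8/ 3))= 1177/ 63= 18.68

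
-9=-9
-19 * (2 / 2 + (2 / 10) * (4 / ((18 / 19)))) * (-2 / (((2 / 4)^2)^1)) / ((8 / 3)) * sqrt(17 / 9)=1577 * sqrt(17) / 45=144.49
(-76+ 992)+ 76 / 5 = 4656 / 5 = 931.20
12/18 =2/3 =0.67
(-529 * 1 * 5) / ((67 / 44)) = -116380 / 67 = -1737.01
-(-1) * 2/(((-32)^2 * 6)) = 1/3072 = 0.00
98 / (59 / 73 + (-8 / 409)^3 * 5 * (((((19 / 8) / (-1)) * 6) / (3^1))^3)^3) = 250604474401792 / 119847778488567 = 2.09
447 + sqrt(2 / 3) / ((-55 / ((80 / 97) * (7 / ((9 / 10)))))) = 447 - 1120 * sqrt(6) / 28809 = 446.90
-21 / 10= -2.10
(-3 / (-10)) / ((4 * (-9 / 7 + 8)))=21 / 1880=0.01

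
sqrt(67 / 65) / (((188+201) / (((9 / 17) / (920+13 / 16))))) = 16* sqrt(4355) / 703656265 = 0.00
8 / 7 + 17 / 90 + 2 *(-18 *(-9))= 204959 / 630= 325.33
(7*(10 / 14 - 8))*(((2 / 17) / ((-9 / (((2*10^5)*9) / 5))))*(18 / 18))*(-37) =-8880000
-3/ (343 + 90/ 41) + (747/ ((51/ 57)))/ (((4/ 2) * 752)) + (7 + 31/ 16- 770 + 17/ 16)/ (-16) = 17386264105/ 361863904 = 48.05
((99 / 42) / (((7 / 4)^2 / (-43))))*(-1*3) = 34056 / 343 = 99.29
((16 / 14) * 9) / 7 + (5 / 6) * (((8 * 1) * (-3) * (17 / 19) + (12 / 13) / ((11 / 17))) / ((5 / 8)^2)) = -41.30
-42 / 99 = -14 / 33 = -0.42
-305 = -305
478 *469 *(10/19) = 2241820/19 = 117990.53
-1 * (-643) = 643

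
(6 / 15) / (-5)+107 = 2673 / 25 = 106.92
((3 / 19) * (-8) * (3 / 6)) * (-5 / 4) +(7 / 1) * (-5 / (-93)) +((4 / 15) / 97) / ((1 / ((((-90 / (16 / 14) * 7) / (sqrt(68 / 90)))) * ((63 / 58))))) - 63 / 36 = -27783 * sqrt(170) / 191284 - 4129 / 7068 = -2.48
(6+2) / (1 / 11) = 88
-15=-15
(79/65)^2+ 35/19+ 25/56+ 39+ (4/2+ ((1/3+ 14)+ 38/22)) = 9023472067/148348200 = 60.83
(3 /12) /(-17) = -1 /68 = -0.01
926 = 926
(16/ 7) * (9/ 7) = 144/ 49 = 2.94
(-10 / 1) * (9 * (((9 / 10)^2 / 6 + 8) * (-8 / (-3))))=-9762 / 5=-1952.40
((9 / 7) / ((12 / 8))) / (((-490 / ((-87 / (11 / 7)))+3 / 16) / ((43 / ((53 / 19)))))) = 6823584 / 4667551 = 1.46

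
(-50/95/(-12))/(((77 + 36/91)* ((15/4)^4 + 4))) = 4480/1594964823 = 0.00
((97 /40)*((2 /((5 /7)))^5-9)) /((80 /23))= 1137138469 /10000000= 113.71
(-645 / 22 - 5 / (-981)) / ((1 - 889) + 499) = 632635 / 8395398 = 0.08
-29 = -29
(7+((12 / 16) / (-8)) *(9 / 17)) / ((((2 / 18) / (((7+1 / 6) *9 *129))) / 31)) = 17554574259 / 1088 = 16134718.99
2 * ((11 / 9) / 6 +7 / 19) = 587 / 513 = 1.14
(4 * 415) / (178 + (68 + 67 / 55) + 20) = 91300 / 14697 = 6.21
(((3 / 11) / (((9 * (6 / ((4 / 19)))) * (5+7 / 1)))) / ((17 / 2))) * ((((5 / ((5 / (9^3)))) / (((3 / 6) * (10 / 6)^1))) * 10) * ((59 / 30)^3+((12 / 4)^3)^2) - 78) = 536979733 / 7994250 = 67.17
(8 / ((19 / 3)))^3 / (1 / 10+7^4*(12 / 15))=46080 / 43918177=0.00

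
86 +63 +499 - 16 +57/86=54409/86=632.66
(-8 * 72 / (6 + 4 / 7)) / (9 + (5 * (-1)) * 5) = 5.48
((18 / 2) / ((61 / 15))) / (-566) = -135 / 34526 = -0.00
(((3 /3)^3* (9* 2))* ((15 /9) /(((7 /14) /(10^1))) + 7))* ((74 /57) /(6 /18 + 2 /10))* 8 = 268620 /19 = 14137.89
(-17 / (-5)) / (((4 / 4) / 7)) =119 / 5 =23.80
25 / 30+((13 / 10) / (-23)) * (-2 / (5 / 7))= 0.99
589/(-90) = -589/90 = -6.54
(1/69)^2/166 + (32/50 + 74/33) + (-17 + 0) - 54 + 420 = 76478003201/217339650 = 351.88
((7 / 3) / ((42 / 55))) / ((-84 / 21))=-55 / 72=-0.76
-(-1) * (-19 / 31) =-19 / 31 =-0.61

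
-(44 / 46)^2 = -484 / 529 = -0.91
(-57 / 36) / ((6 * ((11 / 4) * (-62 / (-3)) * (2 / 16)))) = -38 / 1023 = -0.04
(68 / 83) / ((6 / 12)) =136 / 83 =1.64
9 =9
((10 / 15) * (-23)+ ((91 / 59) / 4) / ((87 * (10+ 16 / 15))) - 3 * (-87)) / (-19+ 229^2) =837310013 / 178670531664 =0.00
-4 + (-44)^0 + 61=58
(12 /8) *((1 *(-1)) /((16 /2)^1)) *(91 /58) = -273 /928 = -0.29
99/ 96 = 33/ 32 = 1.03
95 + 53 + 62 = 210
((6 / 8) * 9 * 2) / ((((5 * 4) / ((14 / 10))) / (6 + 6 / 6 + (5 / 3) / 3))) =357 / 50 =7.14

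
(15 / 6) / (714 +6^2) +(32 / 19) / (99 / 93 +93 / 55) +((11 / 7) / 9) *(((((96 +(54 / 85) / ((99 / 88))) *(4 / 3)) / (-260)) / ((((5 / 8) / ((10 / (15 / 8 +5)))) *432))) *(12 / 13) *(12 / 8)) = 275520549823 / 448787020500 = 0.61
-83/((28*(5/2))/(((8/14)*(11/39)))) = -1826/9555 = -0.19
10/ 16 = 5/ 8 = 0.62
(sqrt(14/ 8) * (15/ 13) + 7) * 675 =10125 * sqrt(7)/ 26 + 4725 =5755.32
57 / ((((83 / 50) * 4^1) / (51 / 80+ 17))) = 4845 / 32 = 151.41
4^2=16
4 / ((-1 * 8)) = -1 / 2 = -0.50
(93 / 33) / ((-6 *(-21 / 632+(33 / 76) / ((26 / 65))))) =-46531 / 104247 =-0.45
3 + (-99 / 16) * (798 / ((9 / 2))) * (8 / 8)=-4377 / 4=-1094.25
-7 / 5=-1.40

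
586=586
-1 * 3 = -3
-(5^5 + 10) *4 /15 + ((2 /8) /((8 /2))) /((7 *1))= -93631 /112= -835.99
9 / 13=0.69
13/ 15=0.87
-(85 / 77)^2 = -7225 / 5929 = -1.22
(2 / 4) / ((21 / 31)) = 31 / 42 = 0.74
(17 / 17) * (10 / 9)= 10 / 9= 1.11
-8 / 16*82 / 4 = -41 / 4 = -10.25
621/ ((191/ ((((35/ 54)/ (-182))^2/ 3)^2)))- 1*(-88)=21770239951204391/ 247389090354432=88.00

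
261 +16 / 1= 277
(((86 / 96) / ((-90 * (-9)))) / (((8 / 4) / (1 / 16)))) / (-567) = -43 / 705438720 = -0.00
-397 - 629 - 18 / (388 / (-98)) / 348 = -11544405 / 11252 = -1025.99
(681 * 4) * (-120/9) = -36320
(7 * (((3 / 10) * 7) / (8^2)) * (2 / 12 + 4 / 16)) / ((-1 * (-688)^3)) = 49 / 166738264064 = 0.00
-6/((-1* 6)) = 1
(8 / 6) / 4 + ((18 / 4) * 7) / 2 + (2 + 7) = 25.08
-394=-394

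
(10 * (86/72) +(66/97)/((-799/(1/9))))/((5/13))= 31.06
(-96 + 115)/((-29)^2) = 19/841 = 0.02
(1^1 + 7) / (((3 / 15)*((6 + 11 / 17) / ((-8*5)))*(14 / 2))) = -27200 / 791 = -34.39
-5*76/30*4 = -152/3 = -50.67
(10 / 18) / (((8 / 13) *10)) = 13 / 144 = 0.09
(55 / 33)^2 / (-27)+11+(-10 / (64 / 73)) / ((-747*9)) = 7034183 / 645408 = 10.90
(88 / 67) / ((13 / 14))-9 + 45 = 32588 / 871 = 37.41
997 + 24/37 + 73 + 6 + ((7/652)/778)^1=20207050275/18768472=1076.65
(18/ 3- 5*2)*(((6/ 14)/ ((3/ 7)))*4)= -16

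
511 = 511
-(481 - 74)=-407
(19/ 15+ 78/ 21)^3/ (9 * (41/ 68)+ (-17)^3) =-9727785356/ 386316826875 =-0.03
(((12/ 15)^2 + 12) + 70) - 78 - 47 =-1059/ 25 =-42.36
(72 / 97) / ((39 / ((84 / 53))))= 2016 / 66833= 0.03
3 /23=0.13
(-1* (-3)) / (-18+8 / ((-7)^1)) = -21 / 134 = -0.16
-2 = -2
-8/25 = -0.32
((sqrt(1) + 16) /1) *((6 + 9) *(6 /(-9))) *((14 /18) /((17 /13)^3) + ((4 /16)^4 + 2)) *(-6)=133101725 /55488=2398.75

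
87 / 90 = 0.97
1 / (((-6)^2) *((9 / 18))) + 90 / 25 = 329 / 90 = 3.66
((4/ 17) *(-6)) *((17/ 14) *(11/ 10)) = -66/ 35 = -1.89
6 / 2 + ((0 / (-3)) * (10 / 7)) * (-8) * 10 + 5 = 8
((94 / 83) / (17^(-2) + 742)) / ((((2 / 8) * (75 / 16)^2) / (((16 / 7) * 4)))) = 1780350976 / 700813456875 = 0.00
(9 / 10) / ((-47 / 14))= -63 / 235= -0.27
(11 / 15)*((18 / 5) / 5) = 66 / 125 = 0.53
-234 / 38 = -117 / 19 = -6.16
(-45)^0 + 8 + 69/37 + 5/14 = 11.22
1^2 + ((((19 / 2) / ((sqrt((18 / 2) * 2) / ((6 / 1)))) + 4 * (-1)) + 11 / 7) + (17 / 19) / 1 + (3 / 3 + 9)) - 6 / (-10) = 6694 / 665 + 19 * sqrt(2) / 2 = 23.50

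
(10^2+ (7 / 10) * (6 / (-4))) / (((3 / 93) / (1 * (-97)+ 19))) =-2392611 / 10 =-239261.10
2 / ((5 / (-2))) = -4 / 5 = -0.80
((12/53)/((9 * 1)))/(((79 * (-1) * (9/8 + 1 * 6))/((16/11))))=-512/7875747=-0.00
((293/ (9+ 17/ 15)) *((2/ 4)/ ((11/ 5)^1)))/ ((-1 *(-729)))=7325/ 812592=0.01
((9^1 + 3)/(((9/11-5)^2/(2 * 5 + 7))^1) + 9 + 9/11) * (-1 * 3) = -64.45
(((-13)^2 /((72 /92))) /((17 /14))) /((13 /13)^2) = 27209 /153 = 177.84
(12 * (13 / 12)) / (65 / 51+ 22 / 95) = 62985 / 7297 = 8.63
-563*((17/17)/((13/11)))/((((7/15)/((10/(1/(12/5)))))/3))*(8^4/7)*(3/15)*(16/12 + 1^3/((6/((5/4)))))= -8447053824/637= -13260681.04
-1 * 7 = -7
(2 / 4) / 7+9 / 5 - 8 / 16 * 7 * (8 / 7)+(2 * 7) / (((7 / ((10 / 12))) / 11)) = 3403 / 210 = 16.20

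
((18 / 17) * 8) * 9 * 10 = 12960 / 17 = 762.35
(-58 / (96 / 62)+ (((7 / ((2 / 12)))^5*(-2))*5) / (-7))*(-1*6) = -4480841341 / 4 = -1120210335.25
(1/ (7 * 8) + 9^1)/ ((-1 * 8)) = -505/ 448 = -1.13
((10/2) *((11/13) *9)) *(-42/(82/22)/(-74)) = 114345/19721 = 5.80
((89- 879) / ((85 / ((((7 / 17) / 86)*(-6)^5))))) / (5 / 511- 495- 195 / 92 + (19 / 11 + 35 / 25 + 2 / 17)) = -11118668964480 / 15868864133377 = -0.70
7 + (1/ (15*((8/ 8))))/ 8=841/ 120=7.01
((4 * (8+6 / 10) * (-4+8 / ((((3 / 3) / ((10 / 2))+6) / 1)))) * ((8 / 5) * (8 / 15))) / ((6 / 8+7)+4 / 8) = -1232896 / 127875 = -9.64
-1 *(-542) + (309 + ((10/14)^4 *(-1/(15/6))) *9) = 2041001/2401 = 850.06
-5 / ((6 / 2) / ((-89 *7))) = 3115 / 3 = 1038.33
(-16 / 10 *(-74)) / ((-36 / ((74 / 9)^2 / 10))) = -405224 / 18225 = -22.23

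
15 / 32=0.47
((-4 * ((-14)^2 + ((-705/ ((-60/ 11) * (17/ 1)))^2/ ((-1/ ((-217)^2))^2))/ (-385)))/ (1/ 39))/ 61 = 300188221463403/ 352580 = 851404564.82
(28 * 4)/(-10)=-56/5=-11.20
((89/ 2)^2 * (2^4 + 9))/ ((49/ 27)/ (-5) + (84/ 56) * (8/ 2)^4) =26733375/ 207164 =129.04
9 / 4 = 2.25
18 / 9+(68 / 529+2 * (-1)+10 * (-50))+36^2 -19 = 777.13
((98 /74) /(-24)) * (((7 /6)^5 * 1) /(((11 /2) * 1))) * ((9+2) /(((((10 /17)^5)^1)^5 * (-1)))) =4752359811047640340359030289145054951 /34525440000000000000000000000000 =137648.06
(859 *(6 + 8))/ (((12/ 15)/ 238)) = 3577735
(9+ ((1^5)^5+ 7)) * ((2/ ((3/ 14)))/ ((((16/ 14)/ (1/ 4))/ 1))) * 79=65807/ 24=2741.96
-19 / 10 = -1.90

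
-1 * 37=-37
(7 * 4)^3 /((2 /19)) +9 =208553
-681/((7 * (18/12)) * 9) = -454/63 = -7.21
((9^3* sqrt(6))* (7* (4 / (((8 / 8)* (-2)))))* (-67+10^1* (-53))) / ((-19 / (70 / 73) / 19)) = -426508740* sqrt(6) / 73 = -14311353.20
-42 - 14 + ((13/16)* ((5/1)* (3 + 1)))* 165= 10501/4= 2625.25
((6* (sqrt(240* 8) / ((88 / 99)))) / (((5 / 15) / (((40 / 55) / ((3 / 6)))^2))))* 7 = 290304* sqrt(30) / 121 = 13141.00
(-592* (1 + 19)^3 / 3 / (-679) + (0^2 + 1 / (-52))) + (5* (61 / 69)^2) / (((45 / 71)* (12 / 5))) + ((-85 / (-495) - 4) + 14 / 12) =58036007355439 / 24963056118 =2324.88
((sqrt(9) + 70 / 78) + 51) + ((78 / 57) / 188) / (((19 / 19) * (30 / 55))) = 2549837 / 46436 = 54.91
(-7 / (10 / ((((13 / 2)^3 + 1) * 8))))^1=-1543.50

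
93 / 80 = 1.16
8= 8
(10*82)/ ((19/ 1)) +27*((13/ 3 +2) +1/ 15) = 20516/ 95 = 215.96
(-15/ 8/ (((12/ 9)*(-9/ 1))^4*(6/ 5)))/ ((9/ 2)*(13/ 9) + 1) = -5/ 497664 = -0.00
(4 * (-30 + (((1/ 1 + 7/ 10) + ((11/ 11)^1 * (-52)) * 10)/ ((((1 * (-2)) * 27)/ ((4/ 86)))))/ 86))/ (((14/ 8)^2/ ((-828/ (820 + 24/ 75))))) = 55105455280/ 1393533981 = 39.54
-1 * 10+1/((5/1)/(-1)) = -51/5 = -10.20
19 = 19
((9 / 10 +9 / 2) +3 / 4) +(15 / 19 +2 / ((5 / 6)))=3549 / 380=9.34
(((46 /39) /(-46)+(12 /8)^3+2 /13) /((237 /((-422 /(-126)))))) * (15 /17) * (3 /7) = 1153115 /61595352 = 0.02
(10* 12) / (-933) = -40 / 311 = -0.13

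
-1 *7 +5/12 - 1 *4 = -127/12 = -10.58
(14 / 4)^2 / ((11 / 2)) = 2.23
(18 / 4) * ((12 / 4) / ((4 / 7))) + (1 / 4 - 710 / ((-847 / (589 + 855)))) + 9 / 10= 41848977 / 33880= 1235.21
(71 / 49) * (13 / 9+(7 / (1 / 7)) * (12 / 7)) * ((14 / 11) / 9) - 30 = -77912 / 6237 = -12.49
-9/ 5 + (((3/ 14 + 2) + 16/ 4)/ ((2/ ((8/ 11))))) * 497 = 1121.29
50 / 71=0.70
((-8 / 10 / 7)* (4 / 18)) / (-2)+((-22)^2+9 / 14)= 484.66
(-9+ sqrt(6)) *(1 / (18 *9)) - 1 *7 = -127 / 18+ sqrt(6) / 162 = -7.04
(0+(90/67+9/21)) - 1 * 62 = -28247/469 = -60.23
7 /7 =1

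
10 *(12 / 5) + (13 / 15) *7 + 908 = 938.07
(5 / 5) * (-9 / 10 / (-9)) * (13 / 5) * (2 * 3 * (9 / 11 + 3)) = 1638 / 275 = 5.96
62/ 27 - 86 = -83.70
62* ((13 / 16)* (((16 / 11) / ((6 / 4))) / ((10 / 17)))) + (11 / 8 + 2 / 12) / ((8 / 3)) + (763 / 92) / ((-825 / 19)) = 33772281 / 404800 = 83.43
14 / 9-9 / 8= 31 / 72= 0.43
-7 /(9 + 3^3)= -0.19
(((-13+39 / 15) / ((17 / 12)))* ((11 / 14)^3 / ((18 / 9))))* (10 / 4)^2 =-259545 / 23324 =-11.13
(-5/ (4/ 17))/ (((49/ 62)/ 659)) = -1736465/ 98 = -17719.03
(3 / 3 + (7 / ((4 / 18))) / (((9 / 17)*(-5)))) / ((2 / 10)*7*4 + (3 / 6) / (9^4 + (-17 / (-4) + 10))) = -2866809 / 1472876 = -1.95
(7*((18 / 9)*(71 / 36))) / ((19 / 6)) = 497 / 57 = 8.72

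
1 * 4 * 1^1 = 4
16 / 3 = 5.33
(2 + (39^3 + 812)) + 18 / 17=1022279 / 17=60134.06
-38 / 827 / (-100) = 19 / 41350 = 0.00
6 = 6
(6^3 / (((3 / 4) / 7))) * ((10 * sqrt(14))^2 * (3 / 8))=1058400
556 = 556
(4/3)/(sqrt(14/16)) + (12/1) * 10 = 8 * sqrt(14)/21 + 120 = 121.43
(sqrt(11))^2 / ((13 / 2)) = 22 / 13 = 1.69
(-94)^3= -830584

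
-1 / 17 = -0.06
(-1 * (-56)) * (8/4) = 112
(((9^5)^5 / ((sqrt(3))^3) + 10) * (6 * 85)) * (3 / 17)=900 + 7178979876918525887702490 * sqrt(3)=12434357893337452079715800.00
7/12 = 0.58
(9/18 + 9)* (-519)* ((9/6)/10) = -739.58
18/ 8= 9/ 4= 2.25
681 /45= 227 /15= 15.13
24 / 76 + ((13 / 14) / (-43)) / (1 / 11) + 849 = 9711757 / 11438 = 849.08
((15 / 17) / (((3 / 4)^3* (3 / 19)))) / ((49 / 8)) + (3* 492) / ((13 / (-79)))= -2621908244 / 292383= -8967.38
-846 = -846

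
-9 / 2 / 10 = -9 / 20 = -0.45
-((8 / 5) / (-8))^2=-1 / 25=-0.04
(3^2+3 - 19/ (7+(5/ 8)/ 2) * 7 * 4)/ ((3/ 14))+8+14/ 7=-96002/ 351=-273.51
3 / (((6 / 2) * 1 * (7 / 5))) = 5 / 7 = 0.71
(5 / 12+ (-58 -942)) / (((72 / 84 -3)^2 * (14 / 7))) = -117551 / 1080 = -108.84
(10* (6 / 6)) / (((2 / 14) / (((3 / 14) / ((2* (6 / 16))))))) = 20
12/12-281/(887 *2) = 1493/1774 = 0.84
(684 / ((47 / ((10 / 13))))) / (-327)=-2280 / 66599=-0.03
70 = 70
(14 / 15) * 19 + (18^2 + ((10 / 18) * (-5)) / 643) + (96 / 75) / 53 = 2620486369 / 7667775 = 341.75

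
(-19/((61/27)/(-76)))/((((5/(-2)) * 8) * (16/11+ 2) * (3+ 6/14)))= -13167/4880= -2.70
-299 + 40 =-259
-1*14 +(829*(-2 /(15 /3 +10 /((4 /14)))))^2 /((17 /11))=7464451 /6800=1097.71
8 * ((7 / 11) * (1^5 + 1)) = 10.18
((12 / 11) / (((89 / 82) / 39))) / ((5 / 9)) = 345384 / 4895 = 70.56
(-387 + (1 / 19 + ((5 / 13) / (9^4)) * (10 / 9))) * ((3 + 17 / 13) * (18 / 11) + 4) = -8916992712920 / 2085669729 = -4275.36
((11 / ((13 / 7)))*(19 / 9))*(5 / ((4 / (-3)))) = -7315 / 156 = -46.89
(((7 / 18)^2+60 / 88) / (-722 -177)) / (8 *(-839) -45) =2969 / 21649671252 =0.00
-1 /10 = -0.10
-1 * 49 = -49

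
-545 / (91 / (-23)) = 137.75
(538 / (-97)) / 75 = -0.07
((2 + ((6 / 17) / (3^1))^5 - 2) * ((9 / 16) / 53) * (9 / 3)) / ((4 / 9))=243 / 150504842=0.00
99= 99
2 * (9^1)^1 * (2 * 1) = 36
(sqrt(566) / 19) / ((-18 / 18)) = -sqrt(566) / 19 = -1.25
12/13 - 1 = -1/13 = -0.08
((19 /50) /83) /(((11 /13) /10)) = 247 /4565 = 0.05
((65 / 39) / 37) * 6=10 / 37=0.27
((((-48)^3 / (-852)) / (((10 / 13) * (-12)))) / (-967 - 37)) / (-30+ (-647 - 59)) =-39 / 2049415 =-0.00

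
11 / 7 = 1.57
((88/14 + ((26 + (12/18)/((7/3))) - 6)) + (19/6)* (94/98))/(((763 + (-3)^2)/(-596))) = -1297045/56742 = -22.86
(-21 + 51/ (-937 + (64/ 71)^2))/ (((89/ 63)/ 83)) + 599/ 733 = -42287992716577/ 34208260453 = -1236.19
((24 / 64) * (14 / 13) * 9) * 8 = 378 / 13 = 29.08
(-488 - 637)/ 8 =-1125/ 8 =-140.62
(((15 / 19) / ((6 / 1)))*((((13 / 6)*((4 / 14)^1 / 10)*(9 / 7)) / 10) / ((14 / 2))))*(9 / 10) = 351 / 2606800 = 0.00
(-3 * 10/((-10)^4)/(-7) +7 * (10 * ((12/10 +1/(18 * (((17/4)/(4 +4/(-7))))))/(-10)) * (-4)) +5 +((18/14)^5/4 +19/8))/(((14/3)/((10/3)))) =18475449089/600009900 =30.79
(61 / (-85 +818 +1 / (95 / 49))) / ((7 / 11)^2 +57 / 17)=2384063 / 107731464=0.02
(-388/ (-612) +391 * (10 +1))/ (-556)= -7.74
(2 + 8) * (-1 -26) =-270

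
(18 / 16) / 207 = 1 / 184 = 0.01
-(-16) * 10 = 160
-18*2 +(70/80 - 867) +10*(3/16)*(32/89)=-641833/712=-901.45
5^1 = 5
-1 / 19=-0.05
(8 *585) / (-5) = -936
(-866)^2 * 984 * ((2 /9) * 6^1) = 983942272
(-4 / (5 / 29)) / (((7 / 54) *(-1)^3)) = 6264 / 35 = 178.97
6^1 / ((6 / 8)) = 8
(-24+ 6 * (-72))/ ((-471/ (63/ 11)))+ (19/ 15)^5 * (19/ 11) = 14657978317/ 1311440625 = 11.18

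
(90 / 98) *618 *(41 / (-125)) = -228042 / 1225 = -186.16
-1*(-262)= 262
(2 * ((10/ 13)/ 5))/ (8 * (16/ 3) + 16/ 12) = 1/ 143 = 0.01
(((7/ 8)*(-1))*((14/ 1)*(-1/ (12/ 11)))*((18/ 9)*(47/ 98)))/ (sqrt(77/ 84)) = 47*sqrt(33)/ 24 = 11.25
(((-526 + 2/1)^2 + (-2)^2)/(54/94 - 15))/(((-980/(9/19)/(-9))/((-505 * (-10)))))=-43990805025/105203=-418151.62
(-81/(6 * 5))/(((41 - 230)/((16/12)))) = 2/105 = 0.02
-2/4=-1/2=-0.50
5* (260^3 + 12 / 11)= 966680060 / 11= 87880005.45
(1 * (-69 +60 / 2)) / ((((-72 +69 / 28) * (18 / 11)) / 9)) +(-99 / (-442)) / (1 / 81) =553565 / 26078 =21.23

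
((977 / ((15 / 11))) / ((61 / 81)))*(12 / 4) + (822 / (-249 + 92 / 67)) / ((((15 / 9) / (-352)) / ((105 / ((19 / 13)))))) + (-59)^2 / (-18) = 91770364197289 / 1730607210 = 53027.84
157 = 157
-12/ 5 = -2.40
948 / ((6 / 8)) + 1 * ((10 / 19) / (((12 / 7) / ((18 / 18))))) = 144131 / 114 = 1264.31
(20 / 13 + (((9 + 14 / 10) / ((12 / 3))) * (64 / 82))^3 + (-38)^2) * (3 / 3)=162831315848 / 111996625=1453.89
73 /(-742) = -73 /742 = -0.10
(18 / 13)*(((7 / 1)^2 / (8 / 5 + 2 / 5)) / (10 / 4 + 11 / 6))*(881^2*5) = 5134305015 / 169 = 30380503.05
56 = 56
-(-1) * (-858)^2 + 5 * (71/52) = 38280883/52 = 736170.83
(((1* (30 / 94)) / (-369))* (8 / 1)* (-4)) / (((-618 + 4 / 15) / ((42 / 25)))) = -672 / 8927791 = -0.00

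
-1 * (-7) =7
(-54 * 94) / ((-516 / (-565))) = -238995 / 43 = -5558.02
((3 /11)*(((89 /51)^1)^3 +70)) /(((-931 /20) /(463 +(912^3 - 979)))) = -4592923320203920 /13722009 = -334712163.52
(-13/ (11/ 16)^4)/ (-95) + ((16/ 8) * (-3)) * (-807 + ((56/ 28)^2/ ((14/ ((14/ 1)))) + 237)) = 3396.61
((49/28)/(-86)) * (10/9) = -35/1548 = -0.02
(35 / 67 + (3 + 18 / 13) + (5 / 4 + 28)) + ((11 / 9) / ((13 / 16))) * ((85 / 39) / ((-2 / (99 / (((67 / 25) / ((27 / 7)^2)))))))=-1923599089 / 2219308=-866.76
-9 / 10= -0.90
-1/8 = -0.12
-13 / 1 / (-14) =13 / 14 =0.93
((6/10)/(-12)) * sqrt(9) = -3/20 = -0.15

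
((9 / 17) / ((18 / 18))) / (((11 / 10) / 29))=2610 / 187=13.96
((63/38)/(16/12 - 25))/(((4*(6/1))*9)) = -7/21584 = -0.00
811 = 811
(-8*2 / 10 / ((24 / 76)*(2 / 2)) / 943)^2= 0.00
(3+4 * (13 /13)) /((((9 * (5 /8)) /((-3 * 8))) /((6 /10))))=-448 /25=-17.92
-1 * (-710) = 710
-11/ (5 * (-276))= 11/ 1380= 0.01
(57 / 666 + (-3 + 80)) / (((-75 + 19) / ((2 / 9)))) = -17113 / 55944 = -0.31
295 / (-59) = -5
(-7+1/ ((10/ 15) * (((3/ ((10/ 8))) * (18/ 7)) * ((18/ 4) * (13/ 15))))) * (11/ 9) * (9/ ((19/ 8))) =-214291/ 6669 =-32.13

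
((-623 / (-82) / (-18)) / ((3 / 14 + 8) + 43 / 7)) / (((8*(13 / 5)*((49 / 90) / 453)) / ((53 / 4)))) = -17806675 / 1142752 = -15.58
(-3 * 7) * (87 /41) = -1827 /41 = -44.56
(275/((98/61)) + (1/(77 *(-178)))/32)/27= 175175731/27631296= 6.34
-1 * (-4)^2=-16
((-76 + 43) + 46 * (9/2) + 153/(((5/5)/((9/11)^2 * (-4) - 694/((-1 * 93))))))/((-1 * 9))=-377624/3751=-100.67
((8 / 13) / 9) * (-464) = -3712 / 117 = -31.73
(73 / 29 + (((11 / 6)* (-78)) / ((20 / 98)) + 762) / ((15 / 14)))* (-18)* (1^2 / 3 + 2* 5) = -8054668 / 725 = -11109.89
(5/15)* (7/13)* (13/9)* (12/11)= 0.28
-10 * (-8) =80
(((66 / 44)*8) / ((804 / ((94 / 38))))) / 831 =47 / 1057863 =0.00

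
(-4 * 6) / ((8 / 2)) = -6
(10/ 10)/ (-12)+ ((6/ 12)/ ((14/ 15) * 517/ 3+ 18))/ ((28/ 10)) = -55661/ 676032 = -0.08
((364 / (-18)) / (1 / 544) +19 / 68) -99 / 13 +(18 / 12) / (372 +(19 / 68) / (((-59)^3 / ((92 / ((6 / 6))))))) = -113752161453447121 / 10333382952204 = -11008.22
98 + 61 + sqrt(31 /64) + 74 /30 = sqrt(31) /8 + 2422 /15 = 162.16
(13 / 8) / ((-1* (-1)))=13 / 8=1.62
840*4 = 3360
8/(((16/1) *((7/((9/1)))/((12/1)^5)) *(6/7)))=186624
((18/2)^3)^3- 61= 387420428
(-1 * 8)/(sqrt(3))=-8 * sqrt(3)/3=-4.62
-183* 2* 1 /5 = -366 /5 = -73.20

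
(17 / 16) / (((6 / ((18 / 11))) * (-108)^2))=17 / 684288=0.00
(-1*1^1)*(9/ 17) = -9/ 17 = -0.53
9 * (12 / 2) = 54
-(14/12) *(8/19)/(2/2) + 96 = 5444/57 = 95.51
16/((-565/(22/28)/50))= -880/791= -1.11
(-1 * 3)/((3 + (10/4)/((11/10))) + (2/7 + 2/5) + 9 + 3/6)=-2310/11903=-0.19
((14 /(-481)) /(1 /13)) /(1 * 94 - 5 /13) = -182 /45029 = -0.00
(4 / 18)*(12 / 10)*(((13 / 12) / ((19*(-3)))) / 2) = -13 / 5130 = -0.00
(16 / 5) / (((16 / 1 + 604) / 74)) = 296 / 775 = 0.38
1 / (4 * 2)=1 / 8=0.12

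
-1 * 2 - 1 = -3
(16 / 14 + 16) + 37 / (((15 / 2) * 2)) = 2059 / 105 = 19.61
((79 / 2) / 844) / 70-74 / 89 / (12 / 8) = -17466587 / 31548720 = -0.55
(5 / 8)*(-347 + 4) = -1715 / 8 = -214.38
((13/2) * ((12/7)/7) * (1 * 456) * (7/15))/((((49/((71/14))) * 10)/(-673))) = -141628812/60025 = -2359.50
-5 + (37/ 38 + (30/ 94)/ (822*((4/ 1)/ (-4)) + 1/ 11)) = -65020101/ 16147226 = -4.03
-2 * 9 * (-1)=18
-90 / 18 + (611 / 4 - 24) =123.75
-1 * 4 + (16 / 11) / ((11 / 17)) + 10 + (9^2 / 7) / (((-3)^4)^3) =45835267 / 5557167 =8.25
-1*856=-856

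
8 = 8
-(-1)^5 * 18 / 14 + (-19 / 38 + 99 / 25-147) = -49789 / 350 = -142.25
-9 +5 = -4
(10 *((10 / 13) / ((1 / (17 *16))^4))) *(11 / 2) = 3010497740800 / 13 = 231576749292.31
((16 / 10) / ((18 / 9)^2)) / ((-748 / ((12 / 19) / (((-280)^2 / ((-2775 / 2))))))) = 333 / 55711040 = 0.00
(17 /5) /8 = 0.42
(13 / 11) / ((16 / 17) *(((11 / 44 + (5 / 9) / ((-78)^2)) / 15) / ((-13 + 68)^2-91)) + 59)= 0.02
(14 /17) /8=7 /68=0.10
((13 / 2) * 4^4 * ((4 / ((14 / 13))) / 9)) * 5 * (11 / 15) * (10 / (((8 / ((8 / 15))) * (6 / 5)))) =2379520 / 1701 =1398.89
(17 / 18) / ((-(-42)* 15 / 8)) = 34 / 2835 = 0.01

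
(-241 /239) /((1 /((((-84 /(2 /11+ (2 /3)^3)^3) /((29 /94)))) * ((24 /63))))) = 2373964582968 /2480681141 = 956.98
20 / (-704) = -5 / 176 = -0.03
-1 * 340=-340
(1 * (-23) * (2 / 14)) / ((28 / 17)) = -391 / 196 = -1.99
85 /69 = 1.23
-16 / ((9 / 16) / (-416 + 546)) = -33280 / 9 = -3697.78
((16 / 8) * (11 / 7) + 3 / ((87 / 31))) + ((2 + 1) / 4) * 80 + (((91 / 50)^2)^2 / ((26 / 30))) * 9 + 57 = 59669758557 / 253750000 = 235.15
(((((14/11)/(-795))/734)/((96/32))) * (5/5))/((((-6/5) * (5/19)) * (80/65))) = 1729/924311520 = 0.00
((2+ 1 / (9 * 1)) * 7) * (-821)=-109193 / 9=-12132.56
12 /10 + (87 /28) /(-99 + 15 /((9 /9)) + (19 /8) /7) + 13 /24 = 191657 /112440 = 1.70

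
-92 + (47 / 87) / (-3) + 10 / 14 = -167108 / 1827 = -91.47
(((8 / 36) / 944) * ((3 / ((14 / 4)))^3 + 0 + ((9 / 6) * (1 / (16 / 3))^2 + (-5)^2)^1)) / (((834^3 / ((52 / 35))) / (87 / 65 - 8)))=-0.00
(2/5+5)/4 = 27/20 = 1.35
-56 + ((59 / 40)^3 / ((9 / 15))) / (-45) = -96973379 / 1728000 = -56.12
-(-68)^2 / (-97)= 4624 / 97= 47.67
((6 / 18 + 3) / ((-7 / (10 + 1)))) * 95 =-10450 / 21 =-497.62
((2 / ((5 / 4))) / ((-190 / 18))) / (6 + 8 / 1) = -36 / 3325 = -0.01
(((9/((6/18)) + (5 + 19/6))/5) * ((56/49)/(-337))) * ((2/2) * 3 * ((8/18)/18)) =-1688/955395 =-0.00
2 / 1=2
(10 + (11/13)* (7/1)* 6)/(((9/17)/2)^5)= 26897771008/767637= 35039.70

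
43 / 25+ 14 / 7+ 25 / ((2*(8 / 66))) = 21369 / 200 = 106.84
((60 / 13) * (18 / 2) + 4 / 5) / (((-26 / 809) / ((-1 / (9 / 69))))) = 10099.89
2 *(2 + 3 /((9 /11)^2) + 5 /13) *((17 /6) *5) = 204850 /1053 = 194.54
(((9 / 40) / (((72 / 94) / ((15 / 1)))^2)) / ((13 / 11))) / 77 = 11045 / 11648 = 0.95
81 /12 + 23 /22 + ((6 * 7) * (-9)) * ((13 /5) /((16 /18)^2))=-2175467 /1760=-1236.06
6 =6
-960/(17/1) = -960/17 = -56.47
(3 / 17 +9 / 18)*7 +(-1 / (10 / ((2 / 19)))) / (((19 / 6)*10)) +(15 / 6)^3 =24989817 / 1227400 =20.36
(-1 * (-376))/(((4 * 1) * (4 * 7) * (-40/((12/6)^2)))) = -47/140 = -0.34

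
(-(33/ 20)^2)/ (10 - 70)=363/ 8000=0.05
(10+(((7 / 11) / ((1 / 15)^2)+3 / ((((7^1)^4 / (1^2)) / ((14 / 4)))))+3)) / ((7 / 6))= 3535743 / 26411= 133.87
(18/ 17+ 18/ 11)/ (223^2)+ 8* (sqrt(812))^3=504/ 9299323+ 12992* sqrt(203)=185107.51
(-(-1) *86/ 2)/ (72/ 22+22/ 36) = 8514/ 769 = 11.07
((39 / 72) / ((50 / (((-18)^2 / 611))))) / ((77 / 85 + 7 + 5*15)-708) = -0.00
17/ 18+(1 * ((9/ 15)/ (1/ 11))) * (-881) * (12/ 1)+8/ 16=-3139819/ 45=-69773.76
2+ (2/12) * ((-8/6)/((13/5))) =224/117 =1.91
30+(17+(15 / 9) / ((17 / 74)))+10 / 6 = 2852 / 51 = 55.92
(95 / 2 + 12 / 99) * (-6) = -3143 / 11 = -285.73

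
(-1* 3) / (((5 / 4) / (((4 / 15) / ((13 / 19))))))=-304 / 325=-0.94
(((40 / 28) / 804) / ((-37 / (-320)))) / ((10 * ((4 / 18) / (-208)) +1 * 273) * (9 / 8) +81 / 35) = 1664000 / 33505626057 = 0.00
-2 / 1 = -2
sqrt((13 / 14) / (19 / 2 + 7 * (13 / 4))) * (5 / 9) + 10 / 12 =5 * sqrt(23478) / 8127 + 5 / 6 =0.93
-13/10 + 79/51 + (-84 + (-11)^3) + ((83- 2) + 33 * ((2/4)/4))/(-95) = -54870479/38760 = -1415.65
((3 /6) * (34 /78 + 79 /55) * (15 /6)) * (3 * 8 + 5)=29116 /429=67.87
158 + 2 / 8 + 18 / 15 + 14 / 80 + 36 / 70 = 44839 / 280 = 160.14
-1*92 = -92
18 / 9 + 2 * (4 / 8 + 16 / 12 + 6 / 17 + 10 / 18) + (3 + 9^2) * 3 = 39701 / 153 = 259.48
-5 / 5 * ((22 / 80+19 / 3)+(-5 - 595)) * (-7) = -498449 / 120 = -4153.74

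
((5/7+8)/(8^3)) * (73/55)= 4453/197120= 0.02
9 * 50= 450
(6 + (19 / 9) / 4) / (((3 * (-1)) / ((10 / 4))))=-1175 / 216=-5.44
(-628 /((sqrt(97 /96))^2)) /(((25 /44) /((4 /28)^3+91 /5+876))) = -4068026366976 /4158875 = -978155.48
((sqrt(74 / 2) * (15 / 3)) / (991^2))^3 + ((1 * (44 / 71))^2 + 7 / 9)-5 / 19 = 4625 * sqrt(37) / 947200518061237441 + 774664 / 862011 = 0.90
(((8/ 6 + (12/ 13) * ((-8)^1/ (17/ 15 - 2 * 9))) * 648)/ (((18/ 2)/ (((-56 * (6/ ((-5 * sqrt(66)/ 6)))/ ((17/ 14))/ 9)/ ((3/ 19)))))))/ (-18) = -122504704 * sqrt(66)/ 4884165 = -203.77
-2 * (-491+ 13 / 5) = 976.80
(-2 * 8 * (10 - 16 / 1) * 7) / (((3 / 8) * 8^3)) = 7 / 2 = 3.50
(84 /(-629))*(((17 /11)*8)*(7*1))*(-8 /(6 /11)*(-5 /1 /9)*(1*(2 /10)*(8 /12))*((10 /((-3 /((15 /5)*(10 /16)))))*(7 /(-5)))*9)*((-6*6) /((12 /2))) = 5932.97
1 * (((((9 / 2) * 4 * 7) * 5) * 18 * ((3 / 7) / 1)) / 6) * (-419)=-339390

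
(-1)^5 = -1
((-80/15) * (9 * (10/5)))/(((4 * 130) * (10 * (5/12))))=-72/1625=-0.04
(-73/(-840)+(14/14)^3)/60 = 913/50400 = 0.02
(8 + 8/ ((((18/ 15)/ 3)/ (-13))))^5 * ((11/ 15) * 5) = -3726268406784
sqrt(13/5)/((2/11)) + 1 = 9.87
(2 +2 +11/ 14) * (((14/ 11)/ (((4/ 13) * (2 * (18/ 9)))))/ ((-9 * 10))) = -871/ 15840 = -0.05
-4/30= -2/15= -0.13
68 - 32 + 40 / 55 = 404 / 11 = 36.73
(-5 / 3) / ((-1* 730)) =1 / 438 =0.00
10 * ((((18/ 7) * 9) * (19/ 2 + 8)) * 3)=12150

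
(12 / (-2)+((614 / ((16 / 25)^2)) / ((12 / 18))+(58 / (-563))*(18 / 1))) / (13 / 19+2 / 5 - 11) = -10226586695 / 45256192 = -225.97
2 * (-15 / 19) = -30 / 19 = -1.58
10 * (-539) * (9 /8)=-24255 /4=-6063.75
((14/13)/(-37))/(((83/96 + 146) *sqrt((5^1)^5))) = -1344 *sqrt(5)/847702375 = -0.00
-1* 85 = -85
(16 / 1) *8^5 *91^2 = 4341628928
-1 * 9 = -9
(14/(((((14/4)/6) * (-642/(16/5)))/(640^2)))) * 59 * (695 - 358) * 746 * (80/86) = -3110646421913600/4601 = -676080509001.00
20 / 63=0.32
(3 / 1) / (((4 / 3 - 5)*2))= -9 / 22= -0.41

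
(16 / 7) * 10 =160 / 7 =22.86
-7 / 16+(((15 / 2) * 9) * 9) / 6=1613 / 16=100.81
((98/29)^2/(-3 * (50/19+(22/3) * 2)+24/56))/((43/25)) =-6386660/49507147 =-0.13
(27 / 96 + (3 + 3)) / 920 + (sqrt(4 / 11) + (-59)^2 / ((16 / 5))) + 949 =2 * sqrt(11) / 11 + 59963961 / 29440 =2037.42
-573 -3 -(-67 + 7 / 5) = -2552 / 5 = -510.40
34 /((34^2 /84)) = 42 /17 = 2.47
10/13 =0.77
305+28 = 333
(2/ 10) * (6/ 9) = 2/ 15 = 0.13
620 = 620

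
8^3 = 512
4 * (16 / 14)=32 / 7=4.57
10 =10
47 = 47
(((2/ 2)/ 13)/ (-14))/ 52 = -1/ 9464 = -0.00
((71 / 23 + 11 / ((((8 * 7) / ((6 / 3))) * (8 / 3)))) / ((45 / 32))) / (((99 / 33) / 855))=316597 / 483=655.48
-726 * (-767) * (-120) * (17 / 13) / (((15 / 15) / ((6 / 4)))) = -131072040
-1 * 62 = -62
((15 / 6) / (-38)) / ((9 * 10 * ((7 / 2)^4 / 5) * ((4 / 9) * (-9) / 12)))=10 / 136857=0.00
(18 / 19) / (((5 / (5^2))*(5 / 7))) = 126 / 19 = 6.63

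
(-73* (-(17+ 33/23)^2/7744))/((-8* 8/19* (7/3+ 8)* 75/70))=-27272581/317484640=-0.09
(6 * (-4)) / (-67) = 24 / 67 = 0.36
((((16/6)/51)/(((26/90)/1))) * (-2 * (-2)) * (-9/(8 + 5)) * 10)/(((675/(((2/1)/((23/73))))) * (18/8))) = -0.02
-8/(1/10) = -80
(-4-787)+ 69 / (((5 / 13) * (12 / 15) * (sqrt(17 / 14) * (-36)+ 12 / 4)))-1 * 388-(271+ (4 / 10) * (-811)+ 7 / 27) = -740174743 / 657180-897 * sqrt(238) / 2434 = -1131.97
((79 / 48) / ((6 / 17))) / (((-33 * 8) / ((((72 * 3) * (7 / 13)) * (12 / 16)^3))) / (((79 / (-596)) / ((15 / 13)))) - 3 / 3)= 6684111 / 65700064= 0.10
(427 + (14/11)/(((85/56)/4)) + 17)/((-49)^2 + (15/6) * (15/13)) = 10875176/58438435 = 0.19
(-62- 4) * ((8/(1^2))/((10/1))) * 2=-105.60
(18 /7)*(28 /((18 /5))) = 20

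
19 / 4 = 4.75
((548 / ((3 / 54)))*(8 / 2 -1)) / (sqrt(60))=4932*sqrt(15) / 5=3820.31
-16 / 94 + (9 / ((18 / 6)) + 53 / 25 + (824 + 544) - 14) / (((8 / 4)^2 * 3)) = 265761 / 2350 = 113.09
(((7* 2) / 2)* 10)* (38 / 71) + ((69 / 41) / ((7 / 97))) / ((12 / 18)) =2952449 / 40754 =72.45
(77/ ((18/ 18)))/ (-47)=-77/ 47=-1.64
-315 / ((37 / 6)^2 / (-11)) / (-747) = -13860 / 113627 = -0.12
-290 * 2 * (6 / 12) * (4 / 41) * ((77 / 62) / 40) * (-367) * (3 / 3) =819511 / 2542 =322.39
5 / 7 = 0.71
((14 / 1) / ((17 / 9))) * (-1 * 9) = -1134 / 17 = -66.71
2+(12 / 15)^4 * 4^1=3.64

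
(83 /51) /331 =83 /16881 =0.00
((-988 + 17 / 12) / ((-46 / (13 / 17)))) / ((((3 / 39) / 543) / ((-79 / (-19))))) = 28609310509 / 59432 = 481378.90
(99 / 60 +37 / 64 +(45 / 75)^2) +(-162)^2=41994541 / 1600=26246.59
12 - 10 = 2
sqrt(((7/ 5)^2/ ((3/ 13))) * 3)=7 * sqrt(13)/ 5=5.05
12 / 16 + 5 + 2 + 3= 43 / 4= 10.75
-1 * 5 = -5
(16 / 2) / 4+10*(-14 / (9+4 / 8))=-242 / 19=-12.74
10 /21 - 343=-7193 /21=-342.52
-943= -943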